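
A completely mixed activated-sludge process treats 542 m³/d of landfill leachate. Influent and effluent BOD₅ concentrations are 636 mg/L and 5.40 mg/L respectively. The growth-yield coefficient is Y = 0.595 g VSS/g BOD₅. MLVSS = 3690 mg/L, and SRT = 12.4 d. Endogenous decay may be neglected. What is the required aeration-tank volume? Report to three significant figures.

V ≈ 683 m³

Biomass mass balance (decay neglected): V·X = Y·Q·(S₀ − S)·θ_c, so V = 0.595 × 542 × (636 − 5.40) × 12.4 / 3690 = 683.4 m³.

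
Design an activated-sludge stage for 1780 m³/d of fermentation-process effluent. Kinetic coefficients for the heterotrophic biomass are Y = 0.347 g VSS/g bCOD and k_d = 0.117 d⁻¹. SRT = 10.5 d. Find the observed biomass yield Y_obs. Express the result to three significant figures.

Y_obs ≈ 0.156 g VSS/g bCOD

The observed yield is Y_obs = Y/(1 + k_d·θ_c) = 0.347 / (1 + 0.117 × 10.5) = 0.347 / 2.229 = 0.1557 g VSS per g bCOD removed.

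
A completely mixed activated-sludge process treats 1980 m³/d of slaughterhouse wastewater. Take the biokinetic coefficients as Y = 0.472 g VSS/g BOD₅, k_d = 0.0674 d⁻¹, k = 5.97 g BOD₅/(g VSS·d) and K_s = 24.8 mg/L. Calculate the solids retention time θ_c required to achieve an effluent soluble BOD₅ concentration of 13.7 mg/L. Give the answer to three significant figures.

θ_c ≈ 1.07 d

From 1/θ_c = Y·k·S/(K_s + S) − k_d: Y·k·S/(K_s+S) = 0.472 × 5.97 × 13.7 / (24.8 + 13.7) = 1.003 d⁻¹.
θ_c = 1/(μ − k_d) = 1/(1.003 − 0.0674) = 1/0.9353 = 1.069 d.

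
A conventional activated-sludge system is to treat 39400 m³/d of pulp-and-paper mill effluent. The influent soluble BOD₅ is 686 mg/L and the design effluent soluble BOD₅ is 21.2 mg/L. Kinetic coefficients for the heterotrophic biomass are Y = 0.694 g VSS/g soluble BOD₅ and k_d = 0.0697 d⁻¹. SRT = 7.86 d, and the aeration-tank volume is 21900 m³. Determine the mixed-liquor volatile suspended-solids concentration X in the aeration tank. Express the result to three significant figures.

X = Y·Q·ΔS·θ_c / [V·(1 + k_d θ_c)] = 0.694 × 39400 × (686 − 21.2) × 7.86 / [21900 × (1 + 0.0697 × 7.86)] = 4215 mg/L.

X ≈ 4220 mg/L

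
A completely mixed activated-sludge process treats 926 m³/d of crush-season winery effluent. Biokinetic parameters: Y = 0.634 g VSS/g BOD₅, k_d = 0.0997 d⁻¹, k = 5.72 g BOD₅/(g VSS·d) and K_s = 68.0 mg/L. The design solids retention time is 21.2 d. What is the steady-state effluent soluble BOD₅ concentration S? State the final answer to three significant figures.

S ≈ 2.87 mg/L

Effluent substrate depends only on kinetics and SRT: S = K_s(1 + k_d θ_c) / [θ_c(Yk − k_d) − 1] = 68.0 × (1 + 0.0997 × 21.2) / [21.2 × (0.634 × 5.72 − 0.0997) − 1] = 211.7 / 73.77 = 2.870 mg/L.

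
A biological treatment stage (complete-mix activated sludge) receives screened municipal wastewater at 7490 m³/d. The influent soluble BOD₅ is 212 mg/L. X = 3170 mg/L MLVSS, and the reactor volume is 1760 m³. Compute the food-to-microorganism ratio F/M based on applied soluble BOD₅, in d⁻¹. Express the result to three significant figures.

F/M ≈ 0.285 d⁻¹

F/M = Q·S₀ / (V·X) = 7490 × 212 / (1760 × 3170) = 0.2846 g soluble BOD₅·(g VSS·d)⁻¹.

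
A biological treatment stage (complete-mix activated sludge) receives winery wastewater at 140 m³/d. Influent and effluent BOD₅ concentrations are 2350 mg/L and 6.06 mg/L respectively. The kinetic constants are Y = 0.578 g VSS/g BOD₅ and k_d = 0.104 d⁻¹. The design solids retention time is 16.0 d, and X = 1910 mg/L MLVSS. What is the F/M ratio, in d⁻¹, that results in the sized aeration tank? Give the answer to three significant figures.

Steady-state biomass mass balance: V·X·(1 + k_d·θ_c) = Y·Q·(S₀ − S)·θ_c, so V = 0.578 × 140 × (2350 − 6.06) × 16.0 / [1910 × (1 + 0.104 × 16.0)] = 3.03×10^6 / 5088 = 596.4 m³.
F/M = applied load / biomass = Q·S₀/(V·X) = 140 × 2350 / (596.4 × 1910) = 0.2888 d⁻¹.

F/M ≈ 0.289 d⁻¹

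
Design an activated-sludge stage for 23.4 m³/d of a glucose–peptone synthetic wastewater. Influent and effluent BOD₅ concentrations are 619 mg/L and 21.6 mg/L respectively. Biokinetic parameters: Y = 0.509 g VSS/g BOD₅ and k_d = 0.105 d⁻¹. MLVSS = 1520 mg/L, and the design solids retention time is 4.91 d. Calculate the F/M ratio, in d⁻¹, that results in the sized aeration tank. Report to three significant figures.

F/M ≈ 0.628 d⁻¹

Rearranging the biomass balance for a CMAS with decay, V = Y·Q·ΔS·θ_c / [X·(1+k_d θ_c)] = 0.509 × 23.4 × (619 − 21.6) × 4.91 / [1520 × (1 + 0.105 × 4.91)] = 3.49×10^4 / 2304 = 15.17 m³.
F/M = Q·S₀ / (V·X) = 23.4 × 619 / (15.17 × 1520) = 0.6283 g BOD₅·(g VSS·d)⁻¹.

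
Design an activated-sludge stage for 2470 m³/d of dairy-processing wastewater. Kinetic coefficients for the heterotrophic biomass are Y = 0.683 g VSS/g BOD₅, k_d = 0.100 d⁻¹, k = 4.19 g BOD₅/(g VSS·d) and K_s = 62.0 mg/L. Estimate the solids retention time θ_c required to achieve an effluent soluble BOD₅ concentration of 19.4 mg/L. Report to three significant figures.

Specific growth rate at S = 19.4 mg/L: μ = YkS/(K_s+S) = 0.683·4.19·19.4/(62.0+19.4) = 0.6820 d⁻¹.
Then 1/θ_c = μ − k_d = 0.6820 − 0.100 = 0.5820 d⁻¹, giving θ_c = 1.718 d.

θ_c ≈ 1.72 d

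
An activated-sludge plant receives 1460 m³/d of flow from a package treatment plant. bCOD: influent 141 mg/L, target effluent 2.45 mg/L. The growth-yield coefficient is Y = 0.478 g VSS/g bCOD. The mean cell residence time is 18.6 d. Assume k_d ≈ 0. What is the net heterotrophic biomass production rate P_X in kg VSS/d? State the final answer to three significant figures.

P_X ≈ 96.7 kg VSS/d

Since k_d ≈ 0, Y_obs = Y = 0.478 g VSS/g bCOD.
ΔS = 141 − 2.45 = 138.6 mg/L, so the substrate removal rate is 1460 × 138.6/1000 = 202.3 kg bCOD/d.
So the net sludge growth is P_X = 0.4780 × 202.3 = 96.69 kg VSS/d.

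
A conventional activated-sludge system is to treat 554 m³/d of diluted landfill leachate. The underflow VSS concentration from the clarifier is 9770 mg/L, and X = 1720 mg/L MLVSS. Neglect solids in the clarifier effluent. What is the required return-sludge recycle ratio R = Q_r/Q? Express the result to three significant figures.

Mass balance around the secondary clarifier (neglecting effluent solids): R = X / (X_r − X) = 1720 / (9770 − 1720) = 0.2137.

R ≈ 0.214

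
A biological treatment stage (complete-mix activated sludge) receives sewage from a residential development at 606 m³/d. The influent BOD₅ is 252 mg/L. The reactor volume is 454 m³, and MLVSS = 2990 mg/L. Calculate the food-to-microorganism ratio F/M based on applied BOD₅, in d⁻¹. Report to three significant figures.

F/M = applied load / biomass = Q·S₀/(V·X) = 606 × 252 / (454.0 × 2990) = 0.1125 d⁻¹.

F/M ≈ 0.112 d⁻¹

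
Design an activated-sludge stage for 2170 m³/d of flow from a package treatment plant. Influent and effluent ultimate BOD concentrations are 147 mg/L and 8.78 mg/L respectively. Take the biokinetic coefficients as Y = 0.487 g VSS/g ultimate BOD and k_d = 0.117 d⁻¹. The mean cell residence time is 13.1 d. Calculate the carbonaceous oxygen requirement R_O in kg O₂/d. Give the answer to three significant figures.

Observed yield with endogenous decay: Y_obs = Y / (1 + k_d·θ_c) = 0.487 / (1 + 0.117 × 13.1) = 0.487 / 2.533 = 0.1923 g VSS/g ultimate BOD.
ΔS = 147 − 8.78 = 138.2 mg/L, so the substrate removal rate is 2170 × 138.2/1000 = 299.9 kg ultimate BOD/d.
P_X = Y_obs·Q·(S₀ − S) = 0.1923 × 299.9 = 57.67 kg VSS/d.
R_O = Q·ΔS − 1.42 P_X = 299.9 − 81.90 = 218.0 kg O₂/d.

R_O ≈ 218 kg O₂/d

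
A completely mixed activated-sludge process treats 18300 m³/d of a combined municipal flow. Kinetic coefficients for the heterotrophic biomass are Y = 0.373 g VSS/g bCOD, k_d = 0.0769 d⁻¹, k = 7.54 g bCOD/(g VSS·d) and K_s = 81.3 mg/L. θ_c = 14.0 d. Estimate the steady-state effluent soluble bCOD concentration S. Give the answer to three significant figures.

From the Monod/SRT balance for a CMAS, S = K_s·(1+k_d θ_c)/[θ_c·(Y k − k_d) − 1] = 81.3 × (1 + 0.0769 × 14.0) / [14.0 × (0.373 × 7.54 − 0.0769) − 1] = 168.8 / 37.30 = 4.527 mg/L.

S ≈ 4.53 mg/L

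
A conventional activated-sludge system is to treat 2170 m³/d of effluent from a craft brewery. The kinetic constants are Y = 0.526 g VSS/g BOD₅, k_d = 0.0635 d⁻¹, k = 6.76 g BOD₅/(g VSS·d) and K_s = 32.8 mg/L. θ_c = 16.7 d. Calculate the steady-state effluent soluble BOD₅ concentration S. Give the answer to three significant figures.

Effluent substrate depends only on kinetics and SRT: S = K_s(1 + k_d θ_c) / [θ_c(Yk − k_d) − 1] = 32.8 × (1 + 0.0635 × 16.7) / [16.7 × (0.526 × 6.76 − 0.0635) − 1] = 67.58 / 57.32 = 1.179 mg/L.

S ≈ 1.18 mg/L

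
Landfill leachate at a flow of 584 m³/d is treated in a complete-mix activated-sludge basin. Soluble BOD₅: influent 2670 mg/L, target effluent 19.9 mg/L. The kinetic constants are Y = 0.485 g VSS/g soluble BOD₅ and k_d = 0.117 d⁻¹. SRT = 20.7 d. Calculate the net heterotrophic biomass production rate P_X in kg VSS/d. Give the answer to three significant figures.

Y_obs = Y / (1 + k_d θ_c) = 0.485 / (1 + 0.117 × 20.7) = 0.485 / 3.422 = 0.1417.
Substrate removed = Q·(S₀ − S) = 584 m³/d × (2670 − 19.9) g/m³ = 1.55×10^6 g/d = 1548 kg/d.
So the net sludge growth is P_X = 0.1417 × 1548 = 219.4 kg VSS/d.

P_X ≈ 219 kg VSS/d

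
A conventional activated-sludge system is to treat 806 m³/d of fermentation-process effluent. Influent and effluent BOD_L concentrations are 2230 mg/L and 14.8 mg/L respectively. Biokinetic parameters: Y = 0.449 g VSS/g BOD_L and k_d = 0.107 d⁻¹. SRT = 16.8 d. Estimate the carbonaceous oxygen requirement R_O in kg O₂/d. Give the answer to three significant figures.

Observed yield with endogenous decay: Y_obs = Y / (1 + k_d·θ_c) = 0.449 / (1 + 0.107 × 16.8) = 0.449 / 2.798 = 0.1605 g VSS/g BOD_L.
Mass of BOD_L removed per day: Q(S₀ − S) = 806 × 2215 g/m³ = 1785 kg/d.
Net sludge production P_X = 0.1605 × 1785 = 286.6 kg VSS/d.
R_O = Q·ΔS − 1.42 P_X = 1785 − 406.9 = 1379 kg O₂/d.

R_O ≈ 1380 kg O₂/d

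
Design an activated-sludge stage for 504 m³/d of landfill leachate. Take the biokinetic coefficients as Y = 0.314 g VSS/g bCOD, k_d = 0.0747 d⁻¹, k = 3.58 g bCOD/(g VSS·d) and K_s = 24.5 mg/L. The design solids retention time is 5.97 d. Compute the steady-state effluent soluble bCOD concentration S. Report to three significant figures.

From the Monod/SRT balance for a CMAS, S = K_s·(1+k_d θ_c)/[θ_c·(Y k − k_d) − 1] = 24.5 × (1 + 0.0747 × 5.97) / [5.97 × (0.314 × 3.58 − 0.0747) − 1] = 35.43 / 5.265 = 6.729 mg/L.

S ≈ 6.73 mg/L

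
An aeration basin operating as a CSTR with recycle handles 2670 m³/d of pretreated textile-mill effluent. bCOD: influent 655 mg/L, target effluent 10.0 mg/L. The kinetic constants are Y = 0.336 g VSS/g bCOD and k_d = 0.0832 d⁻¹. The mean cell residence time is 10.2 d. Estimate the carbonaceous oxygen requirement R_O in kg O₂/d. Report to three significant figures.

Correct the yield for decay: Y_obs = Y/(1 + k_d θ_c) = 0.336 / (1 + 0.0832 × 10.2) = 0.336 / 1.849 = 0.1818.
Mass of bCOD removed per day: Q(S₀ − S) = 2670 × 645.0 g/m³ = 1722 kg/d.
Net sludge production P_X = 0.1818 × 1722 = 313.0 kg VSS/d.
Carbonaceous O₂ demand = substrate oxidised − cell-mass equivalent = 1722 − 1.42 × 313.0 = 1278 kg O₂/d.

R_O ≈ 1280 kg O₂/d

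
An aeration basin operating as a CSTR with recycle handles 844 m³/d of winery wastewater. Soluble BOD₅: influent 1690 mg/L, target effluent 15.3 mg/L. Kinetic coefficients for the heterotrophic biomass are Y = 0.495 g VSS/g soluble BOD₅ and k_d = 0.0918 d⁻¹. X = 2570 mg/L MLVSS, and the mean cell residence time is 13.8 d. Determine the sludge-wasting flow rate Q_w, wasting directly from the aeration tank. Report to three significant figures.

Q_w ≈ 120 m³/d

From the SRT design equation V = Y Q (S₀−S) θ_c / [X (1 + k_d θ_c)] = 0.495 × 844 × (1690 − 15.3) × 13.8 / [2570 × (1 + 0.0918 × 13.8)] = 9.66×10^6 / 5826 = 1657 m³.
Wasting from the aeration tank: Q_w = V / θ_c = 1657 / 13.8 = 120.1 m³/d.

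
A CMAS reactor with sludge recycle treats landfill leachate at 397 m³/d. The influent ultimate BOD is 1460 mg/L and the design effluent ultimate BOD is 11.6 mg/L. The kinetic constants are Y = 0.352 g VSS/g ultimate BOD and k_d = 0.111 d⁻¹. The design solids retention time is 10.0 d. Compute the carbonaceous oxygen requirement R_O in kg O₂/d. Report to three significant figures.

Observed yield with endogenous decay: Y_obs = Y / (1 + k_d·θ_c) = 0.352 / (1 + 0.111 × 10.0) = 0.352 / 2.110 = 0.1668 g VSS/g ultimate BOD.
Substrate removed = Q·(S₀ − S) = 397 m³/d × (1460 − 11.6) g/m³ = 5.75×10^5 g/d = 575.0 kg/d.
Biomass synthesised: P_X = Y_obs × 575.0 = 95.93 kg VSS/d.
Carbonaceous O₂ demand = substrate oxidised − cell-mass equivalent = 575.0 − 1.42 × 95.93 = 438.8 kg O₂/d.

R_O ≈ 439 kg O₂/d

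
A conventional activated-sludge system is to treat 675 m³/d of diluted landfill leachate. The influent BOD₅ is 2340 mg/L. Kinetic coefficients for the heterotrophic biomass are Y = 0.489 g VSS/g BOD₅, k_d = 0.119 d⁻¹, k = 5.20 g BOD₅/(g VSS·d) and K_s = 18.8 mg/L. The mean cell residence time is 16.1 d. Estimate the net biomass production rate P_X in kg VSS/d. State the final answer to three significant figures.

P_X ≈ 265 kg VSS/d

From the Monod/SRT balance for a CMAS, S = K_s·(1+k_d θ_c)/[θ_c·(Y k − k_d) − 1] = 18.8 × (1 + 0.119 × 16.1) / [16.1 × (0.489 × 5.20 − 0.119) − 1] = 54.82 / 38.02 = 1.442 mg/L.
The observed yield is Y_obs = Y/(1 + k_d·θ_c) = 0.489 / (1 + 0.119 × 16.1) = 0.489 / 2.916 = 0.1677 g VSS per g BOD₅ removed.
Mass of BOD₅ removed per day: Q(S₀ − S) = 675 × 2339 g/m³ = 1579 kg/d.
So the net sludge growth is P_X = 0.1677 × 1579 = 264.7 kg VSS/d.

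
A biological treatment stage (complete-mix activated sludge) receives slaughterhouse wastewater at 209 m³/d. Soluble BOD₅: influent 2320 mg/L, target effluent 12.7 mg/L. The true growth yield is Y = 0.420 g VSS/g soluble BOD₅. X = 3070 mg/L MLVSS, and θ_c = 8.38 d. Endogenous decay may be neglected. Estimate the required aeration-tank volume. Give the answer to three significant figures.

Biomass mass balance (decay neglected): V·X = Y·Q·(S₀ − S)·θ_c, so V = 0.420 × 209 × (2320 − 12.7) × 8.38 / 3070 = 552.8 m³.

V ≈ 553 m³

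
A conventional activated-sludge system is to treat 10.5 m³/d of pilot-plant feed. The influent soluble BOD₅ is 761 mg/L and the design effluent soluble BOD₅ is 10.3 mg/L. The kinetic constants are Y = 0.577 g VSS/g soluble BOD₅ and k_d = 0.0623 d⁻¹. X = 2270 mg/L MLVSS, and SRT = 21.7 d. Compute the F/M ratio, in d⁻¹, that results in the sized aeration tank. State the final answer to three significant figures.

From the SRT design equation V = Y Q (S₀−S) θ_c / [X (1 + k_d θ_c)] = 0.577 × 10.5 × (761 − 10.3) × 21.7 / [2270 × (1 + 0.0623 × 21.7)] = 9.87×10^4 / 5339 = 18.49 m³.
F/M = applied load / biomass = Q·S₀/(V·X) = 10.5 × 761 / (18.49 × 2270) = 0.1904 d⁻¹.

F/M ≈ 0.190 d⁻¹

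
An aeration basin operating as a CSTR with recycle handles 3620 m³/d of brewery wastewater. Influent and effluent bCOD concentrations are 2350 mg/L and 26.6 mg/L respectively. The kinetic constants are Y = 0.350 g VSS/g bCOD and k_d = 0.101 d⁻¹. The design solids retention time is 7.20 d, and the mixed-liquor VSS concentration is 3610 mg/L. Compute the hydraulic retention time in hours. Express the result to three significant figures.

Rearranging the biomass balance for a CMAS with decay, V = Y·Q·ΔS·θ_c / [X·(1+k_d θ_c)] = 0.350 × 3620 × (2350 − 26.6) × 7.20 / [3610 × (1 + 0.101 × 7.20)] = 2.12×10^7 / 6235 = 3399 m³.
Hydraulic retention time τ = V/Q = 3399 / 3620 = 0.9390 d = 22.54 h.

τ ≈ 22.5 h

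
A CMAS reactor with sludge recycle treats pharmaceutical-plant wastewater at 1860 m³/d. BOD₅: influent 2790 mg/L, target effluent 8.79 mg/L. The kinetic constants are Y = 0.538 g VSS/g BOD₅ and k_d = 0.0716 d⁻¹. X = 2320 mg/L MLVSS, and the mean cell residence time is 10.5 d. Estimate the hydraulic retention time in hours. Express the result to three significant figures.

Steady-state biomass mass balance: V·X·(1 + k_d·θ_c) = Y·Q·(S₀ − S)·θ_c, so V = 0.538 × 1860 × (2790 − 8.79) × 10.5 / [2320 × (1 + 0.0716 × 10.5)] = 2.92×10^7 / 4064 = 7190 m³.
Hydraulic retention time τ = V/Q = 7190 / 1860 = 3.866 d = 92.78 h.

τ ≈ 92.8 h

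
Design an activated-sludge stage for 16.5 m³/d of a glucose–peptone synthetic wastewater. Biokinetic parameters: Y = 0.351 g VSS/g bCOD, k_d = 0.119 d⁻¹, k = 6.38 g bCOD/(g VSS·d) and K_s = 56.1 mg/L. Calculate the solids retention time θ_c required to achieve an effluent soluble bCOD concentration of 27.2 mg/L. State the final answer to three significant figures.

θ_c ≈ 1.63 d

Specific growth rate at S = 27.2 mg/L: μ = YkS/(K_s+S) = 0.351·6.38·27.2/(56.1+27.2) = 0.7312 d⁻¹.
θ_c = 1/(μ − k_d) = 1/(0.7312 − 0.119) = 1/0.6122 = 1.633 d.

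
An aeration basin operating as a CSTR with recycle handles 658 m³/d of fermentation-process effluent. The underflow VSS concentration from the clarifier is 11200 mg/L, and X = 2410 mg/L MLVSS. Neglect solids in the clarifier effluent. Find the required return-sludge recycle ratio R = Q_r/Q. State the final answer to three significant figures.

R ≈ 0.274

Solids balance on the clarifier gives (1+R)X = R·X_r, so R = X/(X_r − X) = 2410 / (11200 − 2410) = 0.2742.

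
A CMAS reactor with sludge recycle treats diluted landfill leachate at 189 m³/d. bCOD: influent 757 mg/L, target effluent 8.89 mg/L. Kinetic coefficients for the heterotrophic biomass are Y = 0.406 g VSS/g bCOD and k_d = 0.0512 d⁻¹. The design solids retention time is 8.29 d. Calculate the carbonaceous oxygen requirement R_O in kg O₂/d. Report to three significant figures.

R_O ≈ 84.2 kg O₂/d

Y_obs = Y / (1 + k_d θ_c) = 0.406 / (1 + 0.0512 × 8.29) = 0.406 / 1.424 = 0.2850.
Q·(S₀ − S) = 189 × (757 − 8.89) × 10⁻³ = 141.4 kg/d removed.
P_X = Y_obs·Q·(S₀ − S) = 0.2850 × 141.4 = 40.30 kg VSS/d.
Carbonaceous O₂ demand = substrate oxidised − cell-mass equivalent = 141.4 − 1.42 × 40.30 = 84.17 kg O₂/d.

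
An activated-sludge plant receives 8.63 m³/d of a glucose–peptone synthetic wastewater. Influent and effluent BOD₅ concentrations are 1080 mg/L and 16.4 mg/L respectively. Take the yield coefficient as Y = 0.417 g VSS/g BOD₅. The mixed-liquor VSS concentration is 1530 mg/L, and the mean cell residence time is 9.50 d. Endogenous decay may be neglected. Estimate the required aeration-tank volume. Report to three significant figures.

With k_d = 0 the design equation reduces to V = Y Q (S₀−S) θ_c / X = 0.417 × 8.63 × (1080 − 16.4) × 9.50 / 1530 = 23.77 m³.

V ≈ 23.8 m³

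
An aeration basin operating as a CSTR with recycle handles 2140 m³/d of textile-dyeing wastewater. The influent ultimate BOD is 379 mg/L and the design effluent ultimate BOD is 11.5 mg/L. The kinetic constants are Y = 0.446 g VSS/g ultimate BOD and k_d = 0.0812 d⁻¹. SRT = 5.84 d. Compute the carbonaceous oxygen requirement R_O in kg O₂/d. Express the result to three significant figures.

R_O ≈ 449 kg O₂/d

The observed yield is Y_obs = Y/(1 + k_d·θ_c) = 0.446 / (1 + 0.0812 × 5.84) = 0.446 / 1.474 = 0.3025 g VSS per g ultimate BOD removed.
Substrate removed = Q·(S₀ − S) = 2140 m³/d × (379 − 11.5) g/m³ = 7.86×10^5 g/d = 786.5 kg/d.
Net sludge production P_X = 0.3025 × 786.5 = 237.9 kg VSS/d.
R_O = Q·(S₀ − S) − 1.42·P_X = 786.5 − 1.42 × 237.9 = 448.6 kg O₂/d.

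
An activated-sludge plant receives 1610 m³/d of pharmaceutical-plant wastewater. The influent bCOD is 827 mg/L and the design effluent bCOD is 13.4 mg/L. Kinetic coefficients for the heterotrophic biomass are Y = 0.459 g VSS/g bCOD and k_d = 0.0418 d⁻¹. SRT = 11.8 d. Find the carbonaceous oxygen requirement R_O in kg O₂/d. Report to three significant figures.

Correct the yield for decay: Y_obs = Y/(1 + k_d θ_c) = 0.459 / (1 + 0.0418 × 11.8) = 0.459 / 1.493 = 0.3074.
Q·(S₀ − S) = 1610 × (827 − 13.4) × 10⁻³ = 1310 kg/d removed.
Biomass synthesised: P_X = Y_obs × 1310 = 402.6 kg VSS/d.
Carbonaceous O₂ demand = substrate oxidised − cell-mass equivalent = 1310 − 1.42 × 402.6 = 738.1 kg O₂/d.

R_O ≈ 738 kg O₂/d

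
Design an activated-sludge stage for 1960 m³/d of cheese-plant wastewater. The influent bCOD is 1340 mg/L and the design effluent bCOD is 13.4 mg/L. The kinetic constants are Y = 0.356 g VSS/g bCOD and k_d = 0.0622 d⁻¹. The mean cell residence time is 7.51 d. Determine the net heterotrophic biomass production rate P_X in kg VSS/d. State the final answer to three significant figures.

P_X ≈ 631 kg VSS/d

The observed yield is Y_obs = Y/(1 + k_d·θ_c) = 0.356 / (1 + 0.0622 × 7.51) = 0.356 / 1.467 = 0.2427 g VSS per g bCOD removed.
Mass of bCOD removed per day: Q(S₀ − S) = 1960 × 1327 g/m³ = 2600 kg/d.
Net biomass production P_X = Y_obs × Q·(S₀ − S) = 0.2427 × 2600 = 630.9 kg VSS/d.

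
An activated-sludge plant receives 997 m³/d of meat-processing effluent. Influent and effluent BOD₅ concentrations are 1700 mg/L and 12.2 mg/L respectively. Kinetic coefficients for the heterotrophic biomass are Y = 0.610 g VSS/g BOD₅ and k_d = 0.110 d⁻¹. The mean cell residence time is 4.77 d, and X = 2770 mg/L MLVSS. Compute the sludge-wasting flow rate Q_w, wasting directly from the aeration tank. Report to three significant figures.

Q_w ≈ 243 m³/d

Steady-state biomass mass balance: V·X·(1 + k_d·θ_c) = Y·Q·(S₀ − S)·θ_c, so V = 0.610 × 997 × (1700 − 12.2) × 4.77 / [2770 × (1 + 0.110 × 4.77)] = 4.9×10^6 / 4223 = 1159 m³.
With mixed-liquor wasting, θ_c = V/Q_w, so Q_w = V/θ_c = 1159/4.77 = 243.0 m³/d.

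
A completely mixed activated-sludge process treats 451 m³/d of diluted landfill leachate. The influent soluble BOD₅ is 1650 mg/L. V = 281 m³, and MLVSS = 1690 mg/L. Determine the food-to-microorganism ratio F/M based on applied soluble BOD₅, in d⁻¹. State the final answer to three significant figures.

F/M = Q·S₀ / (V·X) = 451 × 1650 / (281.0 × 1690) = 1.567 g soluble BOD₅·(g VSS·d)⁻¹.

F/M ≈ 1.57 d⁻¹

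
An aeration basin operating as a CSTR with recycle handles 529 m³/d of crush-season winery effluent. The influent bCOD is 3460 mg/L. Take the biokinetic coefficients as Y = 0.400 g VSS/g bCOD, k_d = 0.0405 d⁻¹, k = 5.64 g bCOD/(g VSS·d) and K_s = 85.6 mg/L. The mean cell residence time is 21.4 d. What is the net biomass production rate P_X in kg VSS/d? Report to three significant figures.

For a completely mixed reactor with recycle the Lawrence–McCarty relation gives S = K_s·(1 + k_d·θ_c) / [θ_c·(Y·k − k_d) − 1] = 85.6 × (1 + 0.0405 × 21.4) / [21.4 × (0.400 × 5.64 − 0.0405) − 1] = 159.8 / 46.41 = 3.443 mg/L.
Correct the yield for decay: Y_obs = Y/(1 + k_d θ_c) = 0.400 / (1 + 0.0405 × 21.4) = 0.400 / 1.867 = 0.2143.
Q·(S₀ − S) = 529 × (3460 − 3.44) × 10⁻³ = 1829 kg/d removed.
P_X = Y_obs · Q(S₀ − S) = 0.2143 × 1829 = 391.8 kg VSS/d.

P_X ≈ 392 kg VSS/d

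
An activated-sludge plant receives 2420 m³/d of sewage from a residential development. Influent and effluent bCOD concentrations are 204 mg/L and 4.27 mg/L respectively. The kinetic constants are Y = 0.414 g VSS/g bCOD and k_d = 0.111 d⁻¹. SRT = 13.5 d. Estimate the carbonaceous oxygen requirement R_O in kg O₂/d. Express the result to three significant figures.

R_O ≈ 370 kg O₂/d

Observed yield with endogenous decay: Y_obs = Y / (1 + k_d·θ_c) = 0.414 / (1 + 0.111 × 13.5) = 0.414 / 2.498 = 0.1657 g VSS/g bCOD.
Q·(S₀ − S) = 2420 × (204 − 4.27) × 10⁻³ = 483.3 kg/d removed.
P_X = Y_obs·Q·(S₀ − S) = 0.1657 × 483.3 = 80.09 kg VSS/d.
Carbonaceous O₂ demand = substrate oxidised − cell-mass equivalent = 483.3 − 1.42 × 80.09 = 369.6 kg O₂/d.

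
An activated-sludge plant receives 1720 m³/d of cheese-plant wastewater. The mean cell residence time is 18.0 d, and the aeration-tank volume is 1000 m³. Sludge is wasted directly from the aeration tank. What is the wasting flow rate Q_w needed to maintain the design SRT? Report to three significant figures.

Q_w ≈ 55.6 m³/d

Wasting from the aeration tank: Q_w = V / θ_c = 1000 / 18.0 = 55.56 m³/d.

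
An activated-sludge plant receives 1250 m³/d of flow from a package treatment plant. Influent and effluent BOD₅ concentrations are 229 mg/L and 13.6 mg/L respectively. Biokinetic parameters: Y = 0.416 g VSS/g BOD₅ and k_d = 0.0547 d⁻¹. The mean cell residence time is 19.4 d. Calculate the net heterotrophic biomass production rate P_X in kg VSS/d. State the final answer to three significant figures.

P_X ≈ 54.3 kg VSS/d

Correct the yield for decay: Y_obs = Y/(1 + k_d θ_c) = 0.416 / (1 + 0.0547 × 19.4) = 0.416 / 2.061 = 0.2018.
ΔS = 229 − 13.6 = 215.4 mg/L, so the substrate removal rate is 1250 × 215.4/1000 = 269.2 kg BOD₅/d.
Net biomass production P_X = Y_obs × Q·(S₀ − S) = 0.2018 × 269.2 = 54.34 kg VSS/d.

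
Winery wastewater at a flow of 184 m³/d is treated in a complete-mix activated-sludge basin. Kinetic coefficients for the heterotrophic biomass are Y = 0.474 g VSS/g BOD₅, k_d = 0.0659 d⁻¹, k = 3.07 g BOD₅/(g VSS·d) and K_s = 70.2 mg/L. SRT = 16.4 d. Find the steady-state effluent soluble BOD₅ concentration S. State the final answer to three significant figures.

From the Monod/SRT balance for a CMAS, S = K_s·(1+k_d θ_c)/[θ_c·(Y k − k_d) − 1] = 70.2 × (1 + 0.0659 × 16.4) / [16.4 × (0.474 × 3.07 − 0.0659) − 1] = 146.1 / 21.78 = 6.705 mg/L.

S ≈ 6.71 mg/L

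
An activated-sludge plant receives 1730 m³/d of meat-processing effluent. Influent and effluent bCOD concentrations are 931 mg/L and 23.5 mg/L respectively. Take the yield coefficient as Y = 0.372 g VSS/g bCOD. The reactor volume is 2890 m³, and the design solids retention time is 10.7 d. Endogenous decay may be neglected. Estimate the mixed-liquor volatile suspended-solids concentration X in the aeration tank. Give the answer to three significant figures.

X ≈ 2160 mg/L

Without decay, X = Y Q (S₀−S) θ_c / V = 0.372 × 1730 × (931 − 23.5) × 10.7 / 2890 = 2162 mg/L.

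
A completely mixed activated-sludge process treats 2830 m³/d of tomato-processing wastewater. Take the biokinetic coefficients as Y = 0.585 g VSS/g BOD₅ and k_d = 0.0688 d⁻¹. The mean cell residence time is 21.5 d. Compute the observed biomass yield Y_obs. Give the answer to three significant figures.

The observed yield is Y_obs = Y/(1 + k_d·θ_c) = 0.585 / (1 + 0.0688 × 21.5) = 0.585 / 2.479 = 0.2360 g VSS per g BOD₅ removed.

Y_obs ≈ 0.236 g VSS/g BOD₅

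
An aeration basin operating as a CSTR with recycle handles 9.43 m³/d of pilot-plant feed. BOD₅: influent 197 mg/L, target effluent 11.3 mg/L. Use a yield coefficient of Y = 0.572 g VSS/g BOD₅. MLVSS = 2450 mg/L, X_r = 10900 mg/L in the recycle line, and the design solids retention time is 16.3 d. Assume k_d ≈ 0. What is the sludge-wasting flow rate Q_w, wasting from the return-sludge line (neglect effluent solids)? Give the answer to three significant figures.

V·X = Y·Q·ΔS·θ_c gives V = 0.572 × 9.43 × (197 − 11.3) × 16.3 / 2450 = 6.664 m³.
Wasting from the return line (neglecting effluent solids): Q_w = V·X / (θ_c·X_r) = 6.664 × 2450 / (16.3 × 10900) = 0.09190 m³/d.

Q_w ≈ 0.0919 m³/d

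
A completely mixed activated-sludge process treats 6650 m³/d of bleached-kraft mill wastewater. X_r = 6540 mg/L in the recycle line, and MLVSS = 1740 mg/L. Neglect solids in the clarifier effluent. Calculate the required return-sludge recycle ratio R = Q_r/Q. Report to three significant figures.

R ≈ 0.362

Solids balance on the clarifier gives (1+R)X = R·X_r, so R = X/(X_r − X) = 1740 / (6540 − 1740) = 0.3625.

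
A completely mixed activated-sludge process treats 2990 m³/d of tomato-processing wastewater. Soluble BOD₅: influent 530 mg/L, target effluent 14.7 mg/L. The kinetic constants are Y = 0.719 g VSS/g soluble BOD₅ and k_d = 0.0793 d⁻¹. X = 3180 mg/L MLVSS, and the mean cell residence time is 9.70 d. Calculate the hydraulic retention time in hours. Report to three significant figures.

τ ≈ 15.3 h

From the SRT design equation V = Y Q (S₀−S) θ_c / [X (1 + k_d θ_c)] = 0.719 × 2990 × (530 − 14.7) × 9.70 / [3180 × (1 + 0.0793 × 9.70)] = 1.07×10^7 / 5626 = 1910 m³.
τ = V/Q = 1910/2990 = 0.6388 d, or 15.33 h.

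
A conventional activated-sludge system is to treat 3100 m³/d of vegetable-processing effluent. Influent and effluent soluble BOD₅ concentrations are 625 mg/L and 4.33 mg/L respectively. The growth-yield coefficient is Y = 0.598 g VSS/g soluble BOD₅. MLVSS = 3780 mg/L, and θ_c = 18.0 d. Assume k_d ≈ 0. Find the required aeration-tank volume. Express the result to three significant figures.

V ≈ 5480 m³

V·X = Y·Q·ΔS·θ_c gives V = 0.598 × 3100 × (625 − 4.33) × 18.0 / 3780 = 5479 m³.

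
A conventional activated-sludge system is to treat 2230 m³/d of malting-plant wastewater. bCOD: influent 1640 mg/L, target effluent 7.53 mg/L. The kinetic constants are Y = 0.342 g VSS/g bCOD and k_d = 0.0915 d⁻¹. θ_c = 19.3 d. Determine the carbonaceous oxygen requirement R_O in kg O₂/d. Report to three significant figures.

R_O ≈ 3000 kg O₂/d

Correct the yield for decay: Y_obs = Y/(1 + k_d θ_c) = 0.342 / (1 + 0.0915 × 19.3) = 0.342 / 2.766 = 0.1236.
Substrate removed = Q·(S₀ − S) = 2230 m³/d × (1640 − 7.53) g/m³ = 3.64×10^6 g/d = 3640 kg/d.
Net sludge production P_X = 0.1236 × 3640 = 450.1 kg VSS/d.
R_O = Q·(S₀ − S) − 1.42·P_X = 3640 − 1.42 × 450.1 = 3001 kg O₂/d.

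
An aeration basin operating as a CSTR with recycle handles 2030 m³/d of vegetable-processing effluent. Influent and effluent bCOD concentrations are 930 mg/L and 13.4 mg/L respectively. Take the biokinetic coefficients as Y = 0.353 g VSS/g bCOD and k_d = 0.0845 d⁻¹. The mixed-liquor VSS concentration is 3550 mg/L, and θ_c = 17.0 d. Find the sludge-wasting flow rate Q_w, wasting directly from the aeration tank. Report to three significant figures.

Q_w ≈ 75.9 m³/d

From the SRT design equation V = Y Q (S₀−S) θ_c / [X (1 + k_d θ_c)] = 0.353 × 2030 × (930 − 13.4) × 17.0 / [3550 × (1 + 0.0845 × 17.0)] = 1.12×10^7 / 8650 = 1291 m³.
For wasting at MLVSS concentration, Q_w = V/θ_c = 1291/17.0 = 75.94 m³/d.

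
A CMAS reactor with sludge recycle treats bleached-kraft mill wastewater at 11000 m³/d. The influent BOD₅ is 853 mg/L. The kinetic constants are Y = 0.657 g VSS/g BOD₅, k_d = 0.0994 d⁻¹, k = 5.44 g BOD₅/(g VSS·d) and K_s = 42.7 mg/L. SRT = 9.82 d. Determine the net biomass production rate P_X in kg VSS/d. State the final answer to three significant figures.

For a completely mixed reactor with recycle the Lawrence–McCarty relation gives S = K_s·(1 + k_d·θ_c) / [θ_c·(Y·k − k_d) − 1] = 42.7 × (1 + 0.0994 × 9.82) / [9.82 × (0.657 × 5.44 − 0.0994) − 1] = 84.38 / 33.12 = 2.548 mg/L.
Correct the yield for decay: Y_obs = Y/(1 + k_d θ_c) = 0.657 / (1 + 0.0994 × 9.82) = 0.657 / 1.976 = 0.3325.
Mass of BOD₅ removed per day: Q(S₀ − S) = 11000 × 850.5 g/m³ = 9355 kg/d.
So the net sludge growth is P_X = 0.3325 × 9355 = 3110 kg VSS/d.

P_X ≈ 3110 kg VSS/d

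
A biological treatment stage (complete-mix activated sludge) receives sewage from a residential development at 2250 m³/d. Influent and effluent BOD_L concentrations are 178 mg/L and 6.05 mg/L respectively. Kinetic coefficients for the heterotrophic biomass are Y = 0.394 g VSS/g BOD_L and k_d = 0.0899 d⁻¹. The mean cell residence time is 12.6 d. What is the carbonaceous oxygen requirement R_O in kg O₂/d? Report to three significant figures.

Y_obs = Y / (1 + k_d θ_c) = 0.394 / (1 + 0.0899 × 12.6) = 0.394 / 2.133 = 0.1847.
Substrate removed = Q·(S₀ − S) = 2250 m³/d × (178 − 6.05) g/m³ = 3.87×10^5 g/d = 386.9 kg/d.
Biomass synthesised: P_X = Y_obs × 386.9 = 71.47 kg VSS/d.
R_O = Q·(S₀ − S) − 1.42·P_X = 386.9 − 1.42 × 71.47 = 285.4 kg O₂/d.

R_O ≈ 285 kg O₂/d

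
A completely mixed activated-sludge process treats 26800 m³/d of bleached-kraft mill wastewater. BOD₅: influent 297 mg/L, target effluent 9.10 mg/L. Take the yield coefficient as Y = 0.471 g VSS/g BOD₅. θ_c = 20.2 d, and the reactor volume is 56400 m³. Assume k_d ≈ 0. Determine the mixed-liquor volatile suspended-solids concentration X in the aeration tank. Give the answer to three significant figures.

X ≈ 1300 mg/L

Without decay, X = Y Q (S₀−S) θ_c / V = 0.471 × 26800 × (297 − 9.10) × 20.2 / 56400 = 1302 mg/L.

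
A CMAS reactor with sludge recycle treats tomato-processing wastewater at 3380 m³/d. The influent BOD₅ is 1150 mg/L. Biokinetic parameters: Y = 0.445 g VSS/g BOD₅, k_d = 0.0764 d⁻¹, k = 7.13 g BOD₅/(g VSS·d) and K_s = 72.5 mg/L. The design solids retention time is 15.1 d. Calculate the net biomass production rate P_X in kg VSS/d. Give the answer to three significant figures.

P_X ≈ 801 kg VSS/d

From the Monod/SRT balance for a CMAS, S = K_s·(1+k_d θ_c)/[θ_c·(Y k − k_d) − 1] = 72.5 × (1 + 0.0764 × 15.1) / [15.1 × (0.445 × 7.13 − 0.0764) − 1] = 156.1 / 45.76 = 3.412 mg/L.
Correct the yield for decay: Y_obs = Y/(1 + k_d θ_c) = 0.445 / (1 + 0.0764 × 15.1) = 0.445 / 2.154 = 0.2066.
Mass of BOD₅ removed per day: Q(S₀ − S) = 3380 × 1147 g/m³ = 3875 kg/d.
So the net sludge growth is P_X = 0.2066 × 3875 = 800.8 kg VSS/d.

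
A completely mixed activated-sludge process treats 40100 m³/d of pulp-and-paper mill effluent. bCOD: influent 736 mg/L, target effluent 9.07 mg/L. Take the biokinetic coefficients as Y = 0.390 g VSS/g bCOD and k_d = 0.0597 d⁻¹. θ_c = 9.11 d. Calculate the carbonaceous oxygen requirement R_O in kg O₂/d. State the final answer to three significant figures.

R_O ≈ 18700 kg O₂/d

Y_obs = Y / (1 + k_d θ_c) = 0.390 / (1 + 0.0597 × 9.11) = 0.390 / 1.544 = 0.2526.
ΔS = 736 − 9.07 = 726.9 mg/L, so the substrate removal rate is 40100 × 726.9/1000 = 29150 kg bCOD/d.
Net sludge production P_X = 0.2526 × 29150 = 7364 kg VSS/d.
R_O = Q·(S₀ − S) − 1.42·P_X = 29150 − 1.42 × 7364 = 18694 kg O₂/d.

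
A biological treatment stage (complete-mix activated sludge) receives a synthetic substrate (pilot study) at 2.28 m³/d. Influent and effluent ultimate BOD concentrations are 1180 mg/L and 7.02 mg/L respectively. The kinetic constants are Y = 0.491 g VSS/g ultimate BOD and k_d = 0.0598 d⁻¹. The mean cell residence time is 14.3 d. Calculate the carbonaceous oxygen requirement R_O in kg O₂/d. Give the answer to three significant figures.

R_O ≈ 1.67 kg O₂/d

The observed yield is Y_obs = Y/(1 + k_d·θ_c) = 0.491 / (1 + 0.0598 × 14.3) = 0.491 / 1.855 = 0.2647 g VSS per g ultimate BOD removed.
Q·(S₀ − S) = 2.28 × (1180 − 7.02) × 10⁻³ = 2.674 kg/d removed.
Biomass synthesised: P_X = Y_obs × 2.674 = 0.7078 kg VSS/d.
Carbonaceous O₂ demand = substrate oxidised − cell-mass equivalent = 2.674 − 1.42 × 0.7078 = 1.669 kg O₂/d.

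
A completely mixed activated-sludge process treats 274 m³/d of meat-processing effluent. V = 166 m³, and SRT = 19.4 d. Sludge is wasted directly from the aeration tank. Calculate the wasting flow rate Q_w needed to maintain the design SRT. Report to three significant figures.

For wasting at MLVSS concentration, Q_w = V/θ_c = 166.0/19.4 = 8.557 m³/d.

Q_w ≈ 8.56 m³/d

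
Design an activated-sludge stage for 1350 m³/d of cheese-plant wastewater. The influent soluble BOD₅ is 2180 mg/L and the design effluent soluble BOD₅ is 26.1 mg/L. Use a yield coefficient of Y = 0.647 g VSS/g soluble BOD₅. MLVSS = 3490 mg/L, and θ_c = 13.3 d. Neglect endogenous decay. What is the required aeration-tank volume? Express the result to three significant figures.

V·X = Y·Q·ΔS·θ_c gives V = 0.647 × 1350 × (2180 − 26.1) × 13.3 / 3490 = 7170 m³.

V ≈ 7170 m³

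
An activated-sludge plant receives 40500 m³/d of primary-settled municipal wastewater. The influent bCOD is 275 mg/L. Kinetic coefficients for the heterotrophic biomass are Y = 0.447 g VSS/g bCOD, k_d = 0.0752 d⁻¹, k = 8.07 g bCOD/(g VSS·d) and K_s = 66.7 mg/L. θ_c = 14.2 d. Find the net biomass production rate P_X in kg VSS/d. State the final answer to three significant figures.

P_X ≈ 2380 kg VSS/d

Effluent substrate depends only on kinetics and SRT: S = K_s(1 + k_d θ_c) / [θ_c(Yk − k_d) − 1] = 66.7 × (1 + 0.0752 × 14.2) / [14.2 × (0.447 × 8.07 − 0.0752) − 1] = 137.9 / 49.16 = 2.806 mg/L.
The observed yield is Y_obs = Y/(1 + k_d·θ_c) = 0.447 / (1 + 0.0752 × 14.2) = 0.447 / 2.068 = 0.2162 g VSS per g bCOD removed.
ΔS = 275 − 2.81 = 272.2 mg/L, so the substrate removal rate is 40500 × 272.2/1000 = 11024 kg bCOD/d.
So the net sludge growth is P_X = 0.2162 × 11024 = 2383 kg VSS/d.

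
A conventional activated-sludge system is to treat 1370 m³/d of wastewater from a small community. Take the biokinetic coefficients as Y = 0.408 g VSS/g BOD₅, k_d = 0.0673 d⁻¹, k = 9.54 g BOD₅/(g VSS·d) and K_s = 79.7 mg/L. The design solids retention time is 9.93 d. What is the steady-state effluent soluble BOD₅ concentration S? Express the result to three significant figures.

For a completely mixed reactor with recycle the Lawrence–McCarty relation gives S = K_s·(1 + k_d·θ_c) / [θ_c·(Y·k − k_d) − 1] = 79.7 × (1 + 0.0673 × 9.93) / [9.93 × (0.408 × 9.54 − 0.0673) − 1] = 133.0 / 36.98 = 3.595 mg/L.

S ≈ 3.60 mg/L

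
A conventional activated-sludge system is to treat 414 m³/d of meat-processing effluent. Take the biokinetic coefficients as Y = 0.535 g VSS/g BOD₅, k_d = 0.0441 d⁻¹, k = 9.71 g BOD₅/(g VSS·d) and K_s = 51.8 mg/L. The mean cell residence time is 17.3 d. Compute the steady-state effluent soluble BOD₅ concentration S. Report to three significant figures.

S ≈ 1.04 mg/L

From the Monod/SRT balance for a CMAS, S = K_s·(1+k_d θ_c)/[θ_c·(Y k − k_d) − 1] = 51.8 × (1 + 0.0441 × 17.3) / [17.3 × (0.535 × 9.71 − 0.0441) − 1] = 91.32 / 88.11 = 1.036 mg/L.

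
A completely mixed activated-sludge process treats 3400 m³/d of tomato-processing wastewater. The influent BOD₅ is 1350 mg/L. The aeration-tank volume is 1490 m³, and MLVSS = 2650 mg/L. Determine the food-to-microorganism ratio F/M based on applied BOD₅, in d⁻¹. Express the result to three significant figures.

F/M = applied load / biomass = Q·S₀/(V·X) = 3400 × 1350 / (1490 × 2650) = 1.162 d⁻¹.

F/M ≈ 1.16 d⁻¹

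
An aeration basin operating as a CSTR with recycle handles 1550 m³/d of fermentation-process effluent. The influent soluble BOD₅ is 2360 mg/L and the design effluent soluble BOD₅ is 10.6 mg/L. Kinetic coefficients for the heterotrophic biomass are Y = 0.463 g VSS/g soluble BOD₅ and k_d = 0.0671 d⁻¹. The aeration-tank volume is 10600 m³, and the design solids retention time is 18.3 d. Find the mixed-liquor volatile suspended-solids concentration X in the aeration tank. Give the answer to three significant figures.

X = Y·Q·ΔS·θ_c / [V·(1 + k_d θ_c)] = 0.463 × 1550 × (2360 − 10.6) × 18.3 / [10600 × (1 + 0.0671 × 18.3)] = 1307 mg/L.

X ≈ 1310 mg/L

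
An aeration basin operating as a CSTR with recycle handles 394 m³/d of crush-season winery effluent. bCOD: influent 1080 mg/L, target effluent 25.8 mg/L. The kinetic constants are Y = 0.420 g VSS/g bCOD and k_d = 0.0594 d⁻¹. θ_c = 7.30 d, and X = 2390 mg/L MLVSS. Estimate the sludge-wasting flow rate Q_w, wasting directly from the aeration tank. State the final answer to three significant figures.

Q_w ≈ 50.9 m³/d

Rearranging the biomass balance for a CMAS with decay, V = Y·Q·ΔS·θ_c / [X·(1+k_d θ_c)] = 0.420 × 394 × (1080 − 25.8) × 7.30 / [2390 × (1 + 0.0594 × 7.30)] = 1.27×10^6 / 3426 = 371.7 m³.
For wasting at MLVSS concentration, Q_w = V/θ_c = 371.7/7.30 = 50.91 m³/d.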